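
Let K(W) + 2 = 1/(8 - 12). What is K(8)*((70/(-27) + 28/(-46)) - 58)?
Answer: 19003/138 ≈ 137.70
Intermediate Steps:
K(W) = -9/4 (K(W) = -2 + 1/(8 - 12) = -2 + 1/(-4) = -2 - ¼ = -9/4)
K(8)*((70/(-27) + 28/(-46)) - 58) = -9*((70/(-27) + 28/(-46)) - 58)/4 = -9*((70*(-1/27) + 28*(-1/46)) - 58)/4 = -9*((-70/27 - 14/23) - 58)/4 = -9*(-1988/621 - 58)/4 = -9/4*(-38006/621) = 19003/138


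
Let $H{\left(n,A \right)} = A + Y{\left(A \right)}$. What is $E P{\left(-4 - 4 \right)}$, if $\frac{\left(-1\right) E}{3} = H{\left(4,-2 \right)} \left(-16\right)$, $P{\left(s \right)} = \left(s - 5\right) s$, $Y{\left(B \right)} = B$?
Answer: $-19968$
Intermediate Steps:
$H{\left(n,A \right)} = 2 A$ ($H{\left(n,A \right)} = A + A = 2 A$)
$P{\left(s \right)} = s \left(-5 + s\right)$ ($P{\left(s \right)} = \left(-5 + s\right) s = s \left(-5 + s\right)$)
$E = -192$ ($E = - 3 \cdot 2 \left(-2\right) \left(-16\right) = - 3 \left(\left(-4\right) \left(-16\right)\right) = \left(-3\right) 64 = -192$)
$E P{\left(-4 - 4 \right)} = - 192 \left(-4 - 4\right) \left(-5 - 8\right) = - 192 \left(- 8 \left(-5 - 8\right)\right) = - 192 \left(\left(-8\right) \left(-13\right)\right) = \left(-192\right) 104 = -19968$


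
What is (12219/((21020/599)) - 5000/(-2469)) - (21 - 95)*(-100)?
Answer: -365871854111/51898380 ≈ -7049.8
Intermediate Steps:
(12219/((21020/599)) - 5000/(-2469)) - (21 - 95)*(-100) = (12219/((21020*(1/599))) - 5000*(-1/2469)) - (-74)*(-100) = (12219/(21020/599) + 5000/2469) - 1*7400 = (12219*(599/21020) + 5000/2469) - 7400 = (7319181/21020 + 5000/2469) - 7400 = 18176157889/51898380 - 7400 = -365871854111/51898380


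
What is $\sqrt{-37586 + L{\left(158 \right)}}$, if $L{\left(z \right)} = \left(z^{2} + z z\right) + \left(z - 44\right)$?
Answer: $6 \sqrt{346} \approx 111.61$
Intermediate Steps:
$L{\left(z \right)} = -44 + z + 2 z^{2}$ ($L{\left(z \right)} = \left(z^{2} + z^{2}\right) + \left(-44 + z\right) = 2 z^{2} + \left(-44 + z\right) = -44 + z + 2 z^{2}$)
$\sqrt{-37586 + L{\left(158 \right)}} = \sqrt{-37586 + \left(-44 + 158 + 2 \cdot 158^{2}\right)} = \sqrt{-37586 + \left(-44 + 158 + 2 \cdot 24964\right)} = \sqrt{-37586 + \left(-44 + 158 + 49928\right)} = \sqrt{-37586 + 50042} = \sqrt{12456} = 6 \sqrt{346}$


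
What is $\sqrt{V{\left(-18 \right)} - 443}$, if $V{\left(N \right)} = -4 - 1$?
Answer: $8 i \sqrt{7} \approx 21.166 i$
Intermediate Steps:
$V{\left(N \right)} = -5$ ($V{\left(N \right)} = -4 - 1 = -5$)
$\sqrt{V{\left(-18 \right)} - 443} = \sqrt{-5 - 443} = \sqrt{-448} = 8 i \sqrt{7}$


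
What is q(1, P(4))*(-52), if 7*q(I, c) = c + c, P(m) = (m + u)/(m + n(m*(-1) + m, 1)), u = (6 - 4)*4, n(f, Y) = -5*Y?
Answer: 1248/7 ≈ 178.29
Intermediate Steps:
u = 8 (u = 2*4 = 8)
P(m) = (8 + m)/(-5 + m) (P(m) = (m + 8)/(m - 5*1) = (8 + m)/(m - 5) = (8 + m)/(-5 + m))
q(I, c) = 2*c/7 (q(I, c) = (c + c)/7 = (2*c)/7 = 2*c/7)
q(1, P(4))*(-52) = (2*((8 + 4)/(-5 + 4))/7)*(-52) = (2*(12/(-1))/7)*(-52) = (2*(-1*12)/7)*(-52) = ((2/7)*(-12))*(-52) = -24/7*(-52) = 1248/7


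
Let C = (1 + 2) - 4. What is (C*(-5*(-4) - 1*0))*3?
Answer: -60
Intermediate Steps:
C = -1 (C = 3 - 4 = -1)
(C*(-5*(-4) - 1*0))*3 = -(-5*(-4) - 1*0)*3 = -(20 + 0)*3 = -1*20*3 = -20*3 = -60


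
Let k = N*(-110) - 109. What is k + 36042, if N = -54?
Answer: 41873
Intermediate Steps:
k = 5831 (k = -54*(-110) - 109 = 5940 - 109 = 5831)
k + 36042 = 5831 + 36042 = 41873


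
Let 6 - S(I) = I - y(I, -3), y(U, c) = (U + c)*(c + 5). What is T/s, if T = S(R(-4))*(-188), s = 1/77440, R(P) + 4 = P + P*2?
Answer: 232939520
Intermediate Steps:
y(U, c) = (5 + c)*(U + c) (y(U, c) = (U + c)*(5 + c) = (5 + c)*(U + c))
R(P) = -4 + 3*P (R(P) = -4 + (P + P*2) = -4 + (P + 2*P) = -4 + 3*P)
S(I) = I (S(I) = 6 - (I - ((-3)² + 5*I + 5*(-3) + I*(-3))) = 6 - (I - (9 + 5*I - 15 - 3*I)) = 6 - (I - (-6 + 2*I)) = 6 - (I + (6 - 2*I)) = 6 - (6 - I) = 6 + (-6 + I) = I)
s = 1/77440 ≈ 1.2913e-5
T = 3008 (T = (-4 + 3*(-4))*(-188) = (-4 - 12)*(-188) = -16*(-188) = 3008)
T/s = 3008/(1/77440) = 3008*77440 = 232939520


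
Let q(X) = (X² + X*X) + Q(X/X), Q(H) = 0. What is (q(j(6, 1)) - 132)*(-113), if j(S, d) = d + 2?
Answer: 12882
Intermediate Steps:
j(S, d) = 2 + d
q(X) = 2*X² (q(X) = (X² + X*X) + 0 = (X² + X²) + 0 = 2*X² + 0 = 2*X²)
(q(j(6, 1)) - 132)*(-113) = (2*(2 + 1)² - 132)*(-113) = (2*3² - 132)*(-113) = (2*9 - 132)*(-113) = (18 - 132)*(-113) = -114*(-113) = 12882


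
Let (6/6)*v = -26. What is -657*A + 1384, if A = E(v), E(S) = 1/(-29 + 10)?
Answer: 26953/19 ≈ 1418.6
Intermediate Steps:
v = -26
E(S) = -1/19 (E(S) = 1/(-19) = -1/19)
A = -1/19 ≈ -0.052632
-657*A + 1384 = -657*(-1/19) + 1384 = 657/19 + 1384 = 26953/19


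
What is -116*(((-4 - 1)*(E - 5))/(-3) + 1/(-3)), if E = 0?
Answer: 3016/3 ≈ 1005.3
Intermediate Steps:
-116*(((-4 - 1)*(E - 5))/(-3) + 1/(-3)) = -116*(((-4 - 1)*(0 - 5))/(-3) + 1/(-3)) = -116*(-5*(-5)*(-⅓) + 1*(-⅓)) = -116*(25*(-⅓) - ⅓) = -116*(-25/3 - ⅓) = -116*(-26/3) = 3016/3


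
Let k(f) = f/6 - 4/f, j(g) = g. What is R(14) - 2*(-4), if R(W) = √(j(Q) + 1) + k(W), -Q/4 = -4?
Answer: 211/21 + √17 ≈ 14.171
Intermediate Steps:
Q = 16 (Q = -4*(-4) = 16)
k(f) = -4/f + f/6 (k(f) = f*(⅙) - 4/f = f/6 - 4/f = -4/f + f/6)
R(W) = √17 - 4/W + W/6 (R(W) = √(16 + 1) + (-4/W + W/6) = √17 + (-4/W + W/6) = √17 - 4/W + W/6)
R(14) - 2*(-4) = (√17 - 4/14 + (⅙)*14) - 2*(-4) = (√17 - 4*1/14 + 7/3) + 8 = (√17 - 2/7 + 7/3) + 8 = (43/21 + √17) + 8 = 211/21 + √17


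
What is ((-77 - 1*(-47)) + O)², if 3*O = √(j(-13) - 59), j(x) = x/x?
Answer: (90 - I*√58)²/9 ≈ 893.56 - 152.32*I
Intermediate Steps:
j(x) = 1
O = I*√58/3 (O = √(1 - 59)/3 = √(-58)/3 = (I*√58)/3 = I*√58/3 ≈ 2.5386*I)
((-77 - 1*(-47)) + O)² = ((-77 - 1*(-47)) + I*√58/3)² = ((-77 + 47) + I*√58/3)² = (-30 + I*√58/3)²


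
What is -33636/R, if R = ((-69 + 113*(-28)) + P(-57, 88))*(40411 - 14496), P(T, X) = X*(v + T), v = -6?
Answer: 33636/227455955 ≈ 0.00014788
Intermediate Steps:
P(T, X) = X*(-6 + T)
R = -227455955 (R = ((-69 + 113*(-28)) + 88*(-6 - 57))*(40411 - 14496) = ((-69 - 3164) + 88*(-63))*25915 = (-3233 - 5544)*25915 = -8777*25915 = -227455955)
-33636/R = -33636/(-227455955) = -33636*(-1/227455955) = 33636/227455955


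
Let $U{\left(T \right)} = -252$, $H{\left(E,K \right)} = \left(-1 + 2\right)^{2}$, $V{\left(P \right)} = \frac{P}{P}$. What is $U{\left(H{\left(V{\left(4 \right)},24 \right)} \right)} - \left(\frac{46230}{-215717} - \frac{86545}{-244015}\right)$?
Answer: $- \frac{115410528005}{457723337} \approx -252.14$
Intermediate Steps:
$V{\left(P \right)} = 1$
$H{\left(E,K \right)} = 1$ ($H{\left(E,K \right)} = 1^{2} = 1$)
$U{\left(H{\left(V{\left(4 \right)},24 \right)} \right)} - \left(\frac{46230}{-215717} - \frac{86545}{-244015}\right) = -252 - \left(\frac{46230}{-215717} - \frac{86545}{-244015}\right) = -252 - \left(46230 \left(- \frac{1}{215717}\right) - - \frac{17309}{48803}\right) = -252 - \left(- \frac{2010}{9379} + \frac{17309}{48803}\right) = -252 - \frac{64247081}{457723337} = - \frac{115410528005}{457723337}$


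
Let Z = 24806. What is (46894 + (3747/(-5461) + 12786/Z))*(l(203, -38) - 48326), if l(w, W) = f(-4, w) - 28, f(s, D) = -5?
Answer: -153600252671956106/67732783 ≈ -2.2677e+9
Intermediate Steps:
l(w, W) = -33 (l(w, W) = -5 - 28 = -33)
(46894 + (3747/(-5461) + 12786/Z))*(l(203, -38) - 48326) = (46894 + (3747/(-5461) + 12786/24806))*(-33 - 48326) = (46894 + (3747*(-1/5461) + 12786*(1/24806)))*(-48359) = (46894 + (-3747/5461 + 6393/12403))*(-48359) = (46894 - 11561868/67732783)*(-48359) = (3176249564134/67732783)*(-48359) = -153600252671956106/67732783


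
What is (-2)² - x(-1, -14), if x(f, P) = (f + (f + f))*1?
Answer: 7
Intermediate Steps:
x(f, P) = 3*f (x(f, P) = (f + 2*f)*1 = (3*f)*1 = 3*f)
(-2)² - x(-1, -14) = (-2)² - 3*(-1) = 4 - 1*(-3) = 4 + 3 = 7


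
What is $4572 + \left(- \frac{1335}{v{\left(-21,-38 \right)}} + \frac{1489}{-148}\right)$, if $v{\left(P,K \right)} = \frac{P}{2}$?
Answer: $\frac{4857889}{1036} \approx 4689.1$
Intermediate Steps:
$v{\left(P,K \right)} = \frac{P}{2}$ ($v{\left(P,K \right)} = P \frac{1}{2} = \frac{P}{2}$)
$4572 + \left(- \frac{1335}{v{\left(-21,-38 \right)}} + \frac{1489}{-148}\right) = 4572 + \left(- \frac{1335}{\frac{1}{2} \left(-21\right)} + \frac{1489}{-148}\right) = 4572 - \left(\frac{1489}{148} + \frac{1335}{- \frac{21}{2}}\right) = 4572 - - \frac{121297}{1036} = 4572 + \left(\frac{890}{7} - \frac{1489}{148}\right) = 4572 + \frac{121297}{1036} = \frac{4857889}{1036}$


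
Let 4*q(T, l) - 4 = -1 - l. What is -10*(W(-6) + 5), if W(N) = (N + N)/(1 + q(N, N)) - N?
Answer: -950/13 ≈ -73.077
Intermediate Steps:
q(T, l) = 3/4 - l/4 (q(T, l) = 1 + (-1 - l)/4 = 1 + (-1/4 - l/4) = 3/4 - l/4)
W(N) = -N + 2*N/(7/4 - N/4) (W(N) = (N + N)/(1 + (3/4 - N/4)) - N = (2*N)/(7/4 - N/4) - N = 2*N/(7/4 - N/4) - N = -N + 2*N/(7/4 - N/4))
-10*(W(-6) + 5) = -10*(-1*(-6)*(1 - 6)/(-7 - 6) + 5) = -10*(-1*(-6)*(-5)/(-13) + 5) = -10*(-1*(-6)*(-1/13)*(-5) + 5) = -10*(30/13 + 5) = -10*95/13 = -950/13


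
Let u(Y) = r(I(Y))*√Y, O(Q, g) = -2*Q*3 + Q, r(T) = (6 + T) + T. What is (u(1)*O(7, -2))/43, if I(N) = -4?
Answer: 70/43 ≈ 1.6279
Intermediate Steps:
r(T) = 6 + 2*T
O(Q, g) = -5*Q (O(Q, g) = -6*Q + Q = -5*Q)
u(Y) = -2*√Y (u(Y) = (6 + 2*(-4))*√Y = (6 - 8)*√Y = -2*√Y)
(u(1)*O(7, -2))/43 = ((-2*√1)*(-5*7))/43 = (-2*1*(-35))*(1/43) = -2*(-35)*(1/43) = 70*(1/43) = 70/43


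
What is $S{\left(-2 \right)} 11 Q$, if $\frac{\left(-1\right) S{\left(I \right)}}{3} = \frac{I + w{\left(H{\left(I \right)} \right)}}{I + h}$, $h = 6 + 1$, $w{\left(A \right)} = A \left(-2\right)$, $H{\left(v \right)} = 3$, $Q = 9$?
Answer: $\frac{2376}{5} \approx 475.2$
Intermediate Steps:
$w{\left(A \right)} = - 2 A$
$h = 7$
$S{\left(I \right)} = - \frac{3 \left(-6 + I\right)}{7 + I}$ ($S{\left(I \right)} = - 3 \frac{I - 6}{I + 7} = - 3 \frac{I - 6}{7 + I} = - 3 \frac{-6 + I}{7 + I} = - \frac{3 \left(-6 + I\right)}{7 + I}$)
$S{\left(-2 \right)} 11 Q = \frac{3 \left(6 - -2\right)}{7 - 2} \cdot 11 \cdot 9 = \frac{3 \left(6 + 2\right)}{5} \cdot 11 \cdot 9 = 3 \cdot \frac{1}{5} \cdot 8 \cdot 11 \cdot 9 = \frac{24}{5} \cdot 11 \cdot 9 = \frac{264}{5} \cdot 9 = \frac{2376}{5}$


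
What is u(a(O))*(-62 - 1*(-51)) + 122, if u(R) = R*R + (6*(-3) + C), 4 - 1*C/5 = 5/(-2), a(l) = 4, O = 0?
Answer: -427/2 ≈ -213.50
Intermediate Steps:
C = 65/2 (C = 20 - 25/(-2) = 20 - 25*(-1)/2 = 20 - 5*(-5/2) = 20 + 25/2 = 65/2 ≈ 32.500)
u(R) = 29/2 + R² (u(R) = R*R + (6*(-3) + 65/2) = R² + (-18 + 65/2) = R² + 29/2 = 29/2 + R²)
u(a(O))*(-62 - 1*(-51)) + 122 = (29/2 + 4²)*(-62 - 1*(-51)) + 122 = (29/2 + 16)*(-62 + 51) + 122 = (61/2)*(-11) + 122 = -671/2 + 122 = -427/2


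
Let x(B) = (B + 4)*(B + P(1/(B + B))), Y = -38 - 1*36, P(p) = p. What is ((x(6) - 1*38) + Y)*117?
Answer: -11973/2 ≈ -5986.5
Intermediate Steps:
Y = -74 (Y = -38 - 36 = -74)
x(B) = (4 + B)*(B + 1/(2*B)) (x(B) = (B + 4)*(B + 1/(B + B)) = (4 + B)*(B + 1/(2*B)))
((x(6) - 1*38) + Y)*117 = (((½ + 6² + 2/6 + 4*6) - 1*38) - 74)*117 = (((½ + 36 + 2*(⅙) + 24) - 38) - 74)*117 = (((½ + 36 + ⅓ + 24) - 38) - 74)*117 = ((365/6 - 38) - 74)*117 = (137/6 - 74)*117 = -307/6*117 = -11973/2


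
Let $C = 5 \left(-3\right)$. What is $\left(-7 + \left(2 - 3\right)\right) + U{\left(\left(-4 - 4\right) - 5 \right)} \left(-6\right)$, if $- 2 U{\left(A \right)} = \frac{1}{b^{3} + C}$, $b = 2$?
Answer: $- \frac{59}{7} \approx -8.4286$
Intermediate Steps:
$C = -15$
$U{\left(A \right)} = \frac{1}{14}$ ($U{\left(A \right)} = - \frac{1}{2 \left(2^{3} - 15\right)} = - \frac{1}{2 \left(8 - 15\right)} = - \frac{1}{2 \left(-7\right)} = \left(- \frac{1}{2}\right) \left(- \frac{1}{7}\right) = \frac{1}{14}$)
$\left(-7 + \left(2 - 3\right)\right) + U{\left(\left(-4 - 4\right) - 5 \right)} \left(-6\right) = \left(-7 + \left(2 - 3\right)\right) + \frac{1}{14} \left(-6\right) = \left(-7 + \left(2 - 3\right)\right) - \frac{3}{7} = \left(-7 - 1\right) - \frac{3}{7} = -8 - \frac{3}{7} = - \frac{59}{7}$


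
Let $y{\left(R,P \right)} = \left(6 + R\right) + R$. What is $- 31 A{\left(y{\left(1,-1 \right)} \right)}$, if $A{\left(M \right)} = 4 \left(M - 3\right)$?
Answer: $-620$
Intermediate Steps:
$y{\left(R,P \right)} = 6 + 2 R$
$A{\left(M \right)} = -12 + 4 M$ ($A{\left(M \right)} = 4 \left(-3 + M\right) = -12 + 4 M$)
$- 31 A{\left(y{\left(1,-1 \right)} \right)} = - 31 \left(-12 + 4 \left(6 + 2 \cdot 1\right)\right) = - 31 \left(-12 + 4 \left(6 + 2\right)\right) = - 31 \left(-12 + 4 \cdot 8\right) = - 31 \left(-12 + 32\right) = \left(-31\right) 20 = -620$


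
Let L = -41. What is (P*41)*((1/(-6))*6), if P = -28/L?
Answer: -28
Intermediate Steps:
P = 28/41 (P = -28/(-41) = -28*(-1/41) = 28/41 ≈ 0.68293)
(P*41)*((1/(-6))*6) = ((28/41)*41)*((1/(-6))*6) = 28*((1*(-⅙))*6) = 28*(-⅙*6) = 28*(-1) = -28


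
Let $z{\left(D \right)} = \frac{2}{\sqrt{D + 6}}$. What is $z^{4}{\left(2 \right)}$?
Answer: $\frac{1}{4} \approx 0.25$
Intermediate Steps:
$z{\left(D \right)} = \frac{2}{\sqrt{6 + D}}$
$z^{4}{\left(2 \right)} = \left(\frac{2}{\sqrt{6 + 2}}\right)^{4} = \left(\frac{2}{2 \sqrt{2}}\right)^{4} = \left(2 \frac{\sqrt{2}}{4}\right)^{4} = \left(\frac{\sqrt{2}}{2}\right)^{4} = \frac{1}{4}$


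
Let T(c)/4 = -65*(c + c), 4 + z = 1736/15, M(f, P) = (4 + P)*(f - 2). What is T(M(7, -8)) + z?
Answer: 157676/15 ≈ 10512.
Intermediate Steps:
M(f, P) = (-2 + f)*(4 + P) (M(f, P) = (4 + P)*(-2 + f) = (-2 + f)*(4 + P))
z = 1676/15 (z = -4 + 1736/15 = 1676/15 ≈ 111.73)
T(c) = -520*c (T(c) = 4*(-65*(c + c)) = 4*(-130*c) = -520*c)
T(M(7, -8)) + z = -520*(-8 - 2*(-8) + 4*7 - 8*7) + 1676/15 = -520*(-8 + 16 + 28 - 56) + 1676/15 = -520*(-20) + 1676/15 = 10400 + 1676/15 = 157676/15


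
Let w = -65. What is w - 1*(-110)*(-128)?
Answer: -14145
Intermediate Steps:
w - 1*(-110)*(-128) = -65 - 1*(-110)*(-128) = -65 + 110*(-128) = -65 - 14080 = -14145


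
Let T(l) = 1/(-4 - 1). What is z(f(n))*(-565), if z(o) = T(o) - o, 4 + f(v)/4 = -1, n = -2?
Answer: -11187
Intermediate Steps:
T(l) = -⅕ (T(l) = 1/(-5) = -⅕)
f(v) = -20 (f(v) = -16 + 4*(-1) = -16 - 4 = -20)
z(o) = -⅕ - o
z(f(n))*(-565) = (-⅕ - 1*(-20))*(-565) = (-⅕ + 20)*(-565) = (99/5)*(-565) = -11187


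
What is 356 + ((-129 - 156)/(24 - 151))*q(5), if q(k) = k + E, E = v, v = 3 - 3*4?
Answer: 44072/127 ≈ 347.02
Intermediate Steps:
v = -9 (v = 3 - 12 = -9)
E = -9
q(k) = -9 + k (q(k) = k - 9 = -9 + k)
356 + ((-129 - 156)/(24 - 151))*q(5) = 356 + ((-129 - 156)/(24 - 151))*(-9 + 5) = 356 - 285/(-127)*(-4) = 356 - 285*(-1/127)*(-4) = 356 + (285/127)*(-4) = 356 - 1140/127 = 44072/127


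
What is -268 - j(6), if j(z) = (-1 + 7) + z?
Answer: -280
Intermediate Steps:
j(z) = 6 + z
-268 - j(6) = -268 - (6 + 6) = -268 - 1*12 = -268 - 12 = -280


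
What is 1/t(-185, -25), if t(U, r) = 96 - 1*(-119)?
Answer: 1/215 ≈ 0.0046512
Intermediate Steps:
t(U, r) = 215 (t(U, r) = 96 + 119 = 215)
1/t(-185, -25) = 1/215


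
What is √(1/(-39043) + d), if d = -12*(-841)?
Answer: √15383799189065/39043 ≈ 100.46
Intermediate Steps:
d = 10092
√(1/(-39043) + d) = √(1/(-39043) + 10092) = √(-1/39043 + 10092) = √(394021955/39043) = √15383799189065/39043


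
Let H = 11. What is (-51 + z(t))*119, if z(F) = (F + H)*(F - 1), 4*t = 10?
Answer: -14637/4 ≈ -3659.3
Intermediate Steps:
t = 5/2 (t = (1/4)*10 = 5/2 ≈ 2.5000)
z(F) = (-1 + F)*(11 + F) (z(F) = (F + 11)*(F - 1) = (11 + F)*(-1 + F) = (-1 + F)*(11 + F))
(-51 + z(t))*119 = (-51 + (-11 + (5/2)**2 + 10*(5/2)))*119 = (-51 + (-11 + 25/4 + 25))*119 = (-51 + 81/4)*119 = -123/4*119 = -14637/4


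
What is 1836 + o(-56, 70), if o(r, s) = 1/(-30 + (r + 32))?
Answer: 99143/54 ≈ 1836.0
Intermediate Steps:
o(r, s) = 1/(2 + r) (o(r, s) = 1/(-30 + (32 + r)) = 1/(2 + r))
1836 + o(-56, 70) = 1836 + 1/(2 - 56) = 1836 + 1/(-54) = 1836 - 1/54 = 99143/54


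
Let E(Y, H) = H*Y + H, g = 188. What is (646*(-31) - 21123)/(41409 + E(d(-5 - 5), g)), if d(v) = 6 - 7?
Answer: -41149/41409 ≈ -0.99372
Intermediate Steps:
d(v) = -1
E(Y, H) = H + H*Y
(646*(-31) - 21123)/(41409 + E(d(-5 - 5), g)) = (646*(-31) - 21123)/(41409 + 188*(1 - 1)) = (-20026 - 21123)/(41409 + 188*0) = -41149/(41409 + 0) = -41149/41409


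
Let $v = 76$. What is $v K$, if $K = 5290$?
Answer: $402040$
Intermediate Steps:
$v K = 76 \cdot 5290 = 402040$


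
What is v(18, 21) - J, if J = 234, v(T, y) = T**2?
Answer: 90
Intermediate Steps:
v(18, 21) - J = 18**2 - 1*234 = 324 - 234 = 90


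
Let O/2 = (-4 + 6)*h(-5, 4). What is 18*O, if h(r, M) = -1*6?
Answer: -432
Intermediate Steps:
h(r, M) = -6
O = -24 (O = 2*((-4 + 6)*(-6)) = 2*(2*(-6)) = 2*(-12) = -24)
18*O = 18*(-24) = -432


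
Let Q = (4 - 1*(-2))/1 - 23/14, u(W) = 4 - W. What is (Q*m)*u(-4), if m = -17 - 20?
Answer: -9028/7 ≈ -1289.7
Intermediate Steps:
m = -37
Q = 61/14 (Q = (4 + 2)*1 - 23*1/14 = 6*1 - 23/14 = 6 - 23/14 = 61/14 ≈ 4.3571)
(Q*m)*u(-4) = ((61/14)*(-37))*(4 - 1*(-4)) = -2257*(4 + 4)/14 = -2257/14*8 = -9028/7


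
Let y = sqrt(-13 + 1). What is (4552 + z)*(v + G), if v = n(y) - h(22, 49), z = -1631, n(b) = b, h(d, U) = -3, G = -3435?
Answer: -10024872 + 5842*I*sqrt(3) ≈ -1.0025e+7 + 10119.0*I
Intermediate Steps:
y = 2*I*sqrt(3) (y = sqrt(-12) = 2*I*sqrt(3) ≈ 3.4641*I)
v = 3 + 2*I*sqrt(3) (v = 2*I*sqrt(3) - 1*(-3) = 2*I*sqrt(3) + 3 = 3 + 2*I*sqrt(3) ≈ 3.0 + 3.4641*I)
(4552 + z)*(v + G) = (4552 - 1631)*((3 + 2*I*sqrt(3)) - 3435) = 2921*(-3432 + 2*I*sqrt(3)) = -10024872 + 5842*I*sqrt(3)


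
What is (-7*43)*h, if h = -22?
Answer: 6622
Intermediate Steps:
(-7*43)*h = -7*43*(-22) = -301*(-22) = 6622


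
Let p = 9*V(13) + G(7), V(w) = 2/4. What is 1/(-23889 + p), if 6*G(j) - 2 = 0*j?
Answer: -6/143305 ≈ -4.1869e-5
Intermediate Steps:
V(w) = ½ (V(w) = 2*(¼) = ½)
G(j) = ⅓ (G(j) = ⅓ + (0*j)/6 = ⅓ + (⅙)*0 = ⅓ + 0 = ⅓)
p = 29/6 (p = 9*(½) + ⅓ = 9/2 + ⅓ = 29/6 ≈ 4.8333)
1/(-23889 + p) = 1/(-23889 + 29/6) = 1/(-143305/6) = -6/143305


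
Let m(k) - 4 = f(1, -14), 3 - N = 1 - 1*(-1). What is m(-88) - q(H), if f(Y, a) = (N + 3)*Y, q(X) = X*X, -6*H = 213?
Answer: -5009/4 ≈ -1252.3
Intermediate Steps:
N = 1 (N = 3 - (1 - 1*(-1)) = 3 - (1 + 1) = 3 - 1*2 = 3 - 2 = 1)
H = -71/2 (H = -⅙*213 = -71/2 ≈ -35.500)
q(X) = X²
f(Y, a) = 4*Y (f(Y, a) = (1 + 3)*Y = 4*Y)
m(k) = 8 (m(k) = 4 + 4*1 = 4 + 4 = 8)
m(-88) - q(H) = 8 - (-71/2)² = 8 - 1*5041/4 = 8 - 5041/4 = -5009/4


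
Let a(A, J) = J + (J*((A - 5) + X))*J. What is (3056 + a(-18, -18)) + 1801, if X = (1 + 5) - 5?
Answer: -2289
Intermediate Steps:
X = 1 (X = 6 - 5 = 1)
a(A, J) = J + J²*(-4 + A) (a(A, J) = J + (J*((A - 5) + 1))*J = J + (J*((-5 + A) + 1))*J = J + (J*(-4 + A))*J = J + J²*(-4 + A))
(3056 + a(-18, -18)) + 1801 = (3056 - 18*(1 - 4*(-18) - 18*(-18))) + 1801 = (3056 - 18*(1 + 72 + 324)) + 1801 = (3056 - 18*397) + 1801 = (3056 - 7146) + 1801 = -4090 + 1801 = -2289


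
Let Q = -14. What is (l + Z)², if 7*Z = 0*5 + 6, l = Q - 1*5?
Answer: 16129/49 ≈ 329.16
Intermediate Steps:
l = -19 (l = -14 - 1*5 = -14 - 5 = -19)
Z = 6/7 (Z = (0*5 + 6)/7 = (0 + 6)/7 = (⅐)*6 = 6/7 ≈ 0.85714)
(l + Z)² = (-19 + 6/7)² = (-127/7)² = 16129/49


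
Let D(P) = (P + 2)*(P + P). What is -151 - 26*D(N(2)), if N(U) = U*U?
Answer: -1399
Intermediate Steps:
N(U) = U²
D(P) = 2*P*(2 + P) (D(P) = (2 + P)*(2*P) = 2*P*(2 + P))
-151 - 26*D(N(2)) = -151 - 52*2²*(2 + 2²) = -151 - 52*4*(2 + 4) = -151 - 52*4*6 = -151 - 26*48 = -151 - 1248 = -1399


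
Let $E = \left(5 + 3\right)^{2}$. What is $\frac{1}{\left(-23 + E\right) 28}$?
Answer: $\frac{1}{1148} \approx 0.00087108$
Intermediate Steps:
$E = 64$ ($E = 8^{2} = 64$)
$\frac{1}{\left(-23 + E\right) 28} = \frac{1}{\left(-23 + 64\right) 28} = \frac{1}{41 \cdot 28} = \frac{1}{1148}$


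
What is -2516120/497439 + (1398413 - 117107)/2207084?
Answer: -2457958309373/548944828938 ≈ -4.4776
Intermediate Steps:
-2516120/497439 + (1398413 - 117107)/2207084 = -2516120*1/497439 + 1281306*(1/2207084) = -2516120/497439 + 640653/1103542 = -2457958309373/548944828938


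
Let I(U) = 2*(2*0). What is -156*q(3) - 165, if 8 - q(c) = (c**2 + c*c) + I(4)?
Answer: 1395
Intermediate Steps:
I(U) = 0 (I(U) = 2*0 = 0)
q(c) = 8 - 2*c**2 (q(c) = 8 - ((c**2 + c*c) + 0) = 8 - ((c**2 + c**2) + 0) = 8 - (2*c**2 + 0) = 8 - 2*c**2)
-156*q(3) - 165 = -156*(8 - 2*3**2) - 165 = -156*(8 - 2*9) - 165 = -156*(8 - 18) - 165 = -156*(-10) - 165 = 1560 - 165 = 1395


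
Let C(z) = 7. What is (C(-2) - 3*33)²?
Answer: 8464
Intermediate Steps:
(C(-2) - 3*33)² = (7 - 3*33)² = (7 - 99)² = (-92)² = 8464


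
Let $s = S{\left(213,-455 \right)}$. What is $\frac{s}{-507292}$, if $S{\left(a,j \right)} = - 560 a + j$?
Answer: $\frac{119735}{507292} \approx 0.23603$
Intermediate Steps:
$S{\left(a,j \right)} = j - 560 a$
$s = -119735$ ($s = -455 - 119280 = -119735$)
$\frac{s}{-507292} = - \frac{119735}{-507292} = \left(-119735\right) \left(- \frac{1}{507292}\right) = \frac{119735}{507292}$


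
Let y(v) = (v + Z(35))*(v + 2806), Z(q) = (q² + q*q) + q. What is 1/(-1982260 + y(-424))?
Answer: 1/2927042 ≈ 3.4164e-7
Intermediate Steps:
Z(q) = q + 2*q² (Z(q) = (q² + q²) + q = 2*q² + q = q + 2*q²)
y(v) = (2485 + v)*(2806 + v) (y(v) = (v + 35*(1 + 2*35))*(v + 2806) = (v + 35*(1 + 70))*(2806 + v) = (v + 35*71)*(2806 + v) = (v + 2485)*(2806 + v) = (2485 + v)*(2806 + v))
1/(-1982260 + y(-424)) = 1/(-1982260 + (6972910 + (-424)² + 5291*(-424))) = 1/(-1982260 + (6972910 + 179776 - 2243384)) = 1/(-1982260 + 4909302) = 1/2927042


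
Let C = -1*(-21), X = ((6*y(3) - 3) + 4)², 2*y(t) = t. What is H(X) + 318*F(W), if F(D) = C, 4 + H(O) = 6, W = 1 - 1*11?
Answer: 6680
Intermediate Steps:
W = -10 (W = 1 - 11 = -10)
y(t) = t/2
X = 100 (X = ((6*((½)*3) - 3) + 4)² = ((6*(3/2) - 3) + 4)² = ((9 - 3) + 4)² = (6 + 4)² = 10² = 100)
H(O) = 2 (H(O) = -4 + 6 = 2)
C = 21
F(D) = 21
H(X) + 318*F(W) = 2 + 318*21 = 2 + 6678 = 6680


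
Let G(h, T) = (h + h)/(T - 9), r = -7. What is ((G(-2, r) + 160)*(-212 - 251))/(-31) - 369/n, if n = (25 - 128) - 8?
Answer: 10996223/4588 ≈ 2396.7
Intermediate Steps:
G(h, T) = 2*h/(-9 + T) (G(h, T) = (2*h)/(-9 + T) = 2*h/(-9 + T))
n = -111 (n = -103 - 8 = -111)
((G(-2, r) + 160)*(-212 - 251))/(-31) - 369/n = ((2*(-2)/(-9 - 7) + 160)*(-212 - 251))/(-31) - 369/(-111) = ((2*(-2)/(-16) + 160)*(-463))*(-1/31) - 369*(-1/111) = ((2*(-2)*(-1/16) + 160)*(-463))*(-1/31) + 123/37 = ((¼ + 160)*(-463))*(-1/31) + 123/37 = ((641/4)*(-463))*(-1/31) + 123/37 = -296783/4*(-1/31) + 123/37 = 296783/124 + 123/37 = 10996223/4588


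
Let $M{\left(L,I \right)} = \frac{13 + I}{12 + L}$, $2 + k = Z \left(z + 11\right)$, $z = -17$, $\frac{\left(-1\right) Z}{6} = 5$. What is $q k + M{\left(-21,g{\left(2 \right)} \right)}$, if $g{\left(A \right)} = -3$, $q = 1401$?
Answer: $\frac{2244392}{9} \approx 2.4938 \cdot 10^{5}$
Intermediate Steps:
$Z = -30$ ($Z = \left(-6\right) 5 = -30$)
$k = 178$ ($k = -2 - 30 \left(-17 + 11\right) = -2 - -180 = -2 + 180 = 178$)
$M{\left(L,I \right)} = \frac{13 + I}{12 + L}$
$q k + M{\left(-21,g{\left(2 \right)} \right)} = 1401 \cdot 178 + \frac{13 - 3}{12 - 21} = 249378 + \frac{1}{-9} \cdot 10 = 249378 - \frac{10}{9} = \frac{2244392}{9}$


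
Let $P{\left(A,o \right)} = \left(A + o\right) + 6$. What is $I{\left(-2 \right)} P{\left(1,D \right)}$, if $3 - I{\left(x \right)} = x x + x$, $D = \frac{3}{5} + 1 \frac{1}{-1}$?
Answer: $\frac{33}{5} \approx 6.6$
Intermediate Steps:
$D = - \frac{2}{5}$ ($D = 3 \cdot \frac{1}{5} + 1 \left(-1\right) = \frac{3}{5} - 1 = - \frac{2}{5} \approx -0.4$)
$P{\left(A,o \right)} = 6 + A + o$
$I{\left(x \right)} = 3 - x - x^{2}$ ($I{\left(x \right)} = 3 - \left(x x + x\right) = 3 - \left(x^{2} + x\right) = 3 - \left(x + x^{2}\right) = 3 - x - x^{2}$)
$I{\left(-2 \right)} P{\left(1,D \right)} = \left(3 - -2 - \left(-2\right)^{2}\right) \left(6 + 1 - \frac{2}{5}\right) = \left(3 + 2 - 4\right) \frac{33}{5} = 1 \cdot \frac{33}{5} = \frac{33}{5}$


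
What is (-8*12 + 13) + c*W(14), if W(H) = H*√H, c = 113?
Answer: -83 + 1582*√14 ≈ 5836.3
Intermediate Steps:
W(H) = H^(3/2)
(-8*12 + 13) + c*W(14) = (-8*12 + 13) + 113*14^(3/2) = (-96 + 13) + 113*(14*√14) = -83 + 1582*√14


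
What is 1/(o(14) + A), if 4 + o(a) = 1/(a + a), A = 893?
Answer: 28/24893 ≈ 0.0011248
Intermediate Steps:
o(a) = -4 + 1/(2*a) (o(a) = -4 + 1/(a + a) = -4 + 1/(2*a))
1/(o(14) + A) = 1/((-4 + (½)/14) + 893) = 1/((-4 + (½)*(1/14)) + 893) = 1/((-4 + 1/28) + 893) = 1/(-111/28 + 893) = 1/(24893/28) = 28/24893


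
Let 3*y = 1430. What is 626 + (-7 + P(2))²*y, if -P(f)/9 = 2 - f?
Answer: 71948/3 ≈ 23983.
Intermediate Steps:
y = 1430/3 (y = (⅓)*1430 = 1430/3 ≈ 476.67)
P(f) = -18 + 9*f (P(f) = -9*(2 - f) = -18 + 9*f)
626 + (-7 + P(2))²*y = 626 + (-7 + (-18 + 9*2))²*(1430/3) = 626 + (-7 + (-18 + 18))²*(1430/3) = 626 + (-7 + 0)²*(1430/3) = 626 + (-7)²*(1430/3) = 626 + 49*(1430/3) = 626 + 70070/3 = 71948/3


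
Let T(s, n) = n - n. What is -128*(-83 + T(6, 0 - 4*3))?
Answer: 10624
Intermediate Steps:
T(s, n) = 0
-128*(-83 + T(6, 0 - 4*3)) = -128*(-83 + 0) = -128*(-83) = 10624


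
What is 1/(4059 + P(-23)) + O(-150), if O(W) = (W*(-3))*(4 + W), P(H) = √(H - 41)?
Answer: -1082443302441/16475545 - 8*I/16475545 ≈ -65700.0 - 4.8557e-7*I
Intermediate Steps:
P(H) = √(-41 + H)
O(W) = -3*W*(4 + W) (O(W) = (-3*W)*(4 + W) = -3*W*(4 + W))
1/(4059 + P(-23)) + O(-150) = 1/(4059 + √(-41 - 23)) - 3*(-150)*(4 - 150) = 1/(4059 + √(-64)) - 3*(-150)*(-146) = 1/(4059 + 8*I) - 65700 = (4059 - 8*I)/16475545 - 65700 = -65700 + (4059 - 8*I)/16475545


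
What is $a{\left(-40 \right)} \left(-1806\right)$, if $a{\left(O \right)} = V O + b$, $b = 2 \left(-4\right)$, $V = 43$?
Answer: $3120768$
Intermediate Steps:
$b = -8$
$a{\left(O \right)} = -8 + 43 O$ ($a{\left(O \right)} = 43 O - 8 = -8 + 43 O$)
$a{\left(-40 \right)} \left(-1806\right) = \left(-8 + 43 \left(-40\right)\right) \left(-1806\right) = \left(-8 - 1720\right) \left(-1806\right) = \left(-1728\right) \left(-1806\right) = 3120768$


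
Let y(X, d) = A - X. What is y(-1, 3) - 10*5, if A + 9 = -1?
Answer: -59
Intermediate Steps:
A = -10 (A = -9 - 1 = -10)
y(X, d) = -10 - X
y(-1, 3) - 10*5 = (-10 - 1*(-1)) - 10*5 = (-10 + 1) - 50 = -9 - 50 = -59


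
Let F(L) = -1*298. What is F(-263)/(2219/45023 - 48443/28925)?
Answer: 194041250975/1058432307 ≈ 183.33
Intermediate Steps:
F(L) = -298
F(-263)/(2219/45023 - 48443/28925) = -298/(2219/45023 - 48443/28925) = -298/(-2116864614/1302290275) = -298*(-1302290275/2116864614) = 194041250975/1058432307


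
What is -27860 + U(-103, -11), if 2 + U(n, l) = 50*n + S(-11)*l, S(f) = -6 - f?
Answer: -33067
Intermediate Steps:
U(n, l) = -2 + 5*l + 50*n (U(n, l) = -2 + (50*n + (-6 - 1*(-11))*l) = -2 + (50*n + (-6 + 11)*l) = -2 + (50*n + 5*l) = -2 + (5*l + 50*n) = -2 + 5*l + 50*n)
-27860 + U(-103, -11) = -27860 + (-2 + 5*(-11) + 50*(-103)) = -27860 + (-2 - 55 - 5150) = -27860 - 5207 = -33067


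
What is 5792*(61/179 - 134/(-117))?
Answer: 180264416/20943 ≈ 8607.4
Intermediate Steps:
5792*(61/179 - 134/(-117)) = 5792*(61*(1/179) - 134*(-1/117)) = 5792*(61/179 + 134/117) = 5792*(31123/20943) = 180264416/20943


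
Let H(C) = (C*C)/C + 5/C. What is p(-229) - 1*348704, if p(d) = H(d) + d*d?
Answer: -67896673/229 ≈ -2.9649e+5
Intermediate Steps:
H(C) = C + 5/C (H(C) = C**2/C + 5/C = C + 5/C)
p(d) = d + d**2 + 5/d (p(d) = (d + 5/d) + d*d = (d + 5/d) + d**2 = d + d**2 + 5/d)
p(-229) - 1*348704 = (-229 + (-229)**2 + 5/(-229)) - 1*348704 = (-229 + 52441 + 5*(-1/229)) - 348704 = (-229 + 52441 - 5/229) - 348704 = 11956543/229 - 348704 = -67896673/229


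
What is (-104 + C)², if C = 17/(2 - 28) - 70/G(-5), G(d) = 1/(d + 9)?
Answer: 100020001/676 ≈ 1.4796e+5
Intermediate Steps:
G(d) = 1/(9 + d)
C = -7297/26 (C = 17/(2 - 28) - 70/(1/(9 - 5)) = 17/(-26) - 70/(1/4) = 17*(-1/26) - 70/¼ = -17/26 - 70*4 = -17/26 - 280 = -7297/26 ≈ -280.65)
(-104 + C)² = (-104 - 7297/26)² = (-10001/26)² = 100020001/676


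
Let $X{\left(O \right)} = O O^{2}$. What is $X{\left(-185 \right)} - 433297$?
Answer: $-6764922$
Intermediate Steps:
$X{\left(O \right)} = O^{3}$
$X{\left(-185 \right)} - 433297 = \left(-185\right)^{3} - 433297 = -6331625 - 433297 = -6764922$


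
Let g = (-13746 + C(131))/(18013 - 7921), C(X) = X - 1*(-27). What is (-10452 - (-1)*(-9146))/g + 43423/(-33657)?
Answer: 1664048234447/114332829 ≈ 14554.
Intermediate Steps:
C(X) = 27 + X (C(X) = X + 27 = 27 + X)
g = -3397/2523 (g = (-13746 + (27 + 131))/(18013 - 7921) = (-13746 + 158)/10092 = -13588*1/10092 = -3397/2523 ≈ -1.3464)
(-10452 - (-1)*(-9146))/g + 43423/(-33657) = (-10452 - (-1)*(-9146))/(-3397/2523) + 43423/(-33657) = (-10452 - 1*9146)*(-2523/3397) + 43423*(-1/33657) = (-10452 - 9146)*(-2523/3397) - 43423/33657 = -19598*(-2523/3397) - 43423/33657 = 49445754/3397 - 43423/33657 = 1664048234447/114332829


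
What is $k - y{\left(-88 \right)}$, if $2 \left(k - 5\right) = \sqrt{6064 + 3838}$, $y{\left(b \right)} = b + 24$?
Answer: $69 + \frac{\sqrt{9902}}{2} \approx 118.75$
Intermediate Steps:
$y{\left(b \right)} = 24 + b$
$k = 5 + \frac{\sqrt{9902}}{2}$ ($k = 5 + \frac{\sqrt{6064 + 3838}}{2} = 5 + \frac{\sqrt{9902}}{2} \approx 54.754$)
$k - y{\left(-88 \right)} = \left(5 + \frac{\sqrt{9902}}{2}\right) - \left(24 - 88\right) = \left(5 + \frac{\sqrt{9902}}{2}\right) - -64 = \left(5 + \frac{\sqrt{9902}}{2}\right) + 64 = 69 + \frac{\sqrt{9902}}{2}$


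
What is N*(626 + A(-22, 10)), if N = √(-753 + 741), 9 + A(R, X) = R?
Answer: 1190*I*√3 ≈ 2061.1*I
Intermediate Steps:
A(R, X) = -9 + R
N = 2*I*√3 (N = √(-12) = 2*I*√3 ≈ 3.4641*I)
N*(626 + A(-22, 10)) = (2*I*√3)*(626 + (-9 - 22)) = (2*I*√3)*(626 - 31) = (2*I*√3)*595 = 1190*I*√3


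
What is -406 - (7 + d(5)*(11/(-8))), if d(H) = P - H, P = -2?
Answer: -3381/8 ≈ -422.63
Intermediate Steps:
d(H) = -2 - H
-406 - (7 + d(5)*(11/(-8))) = -406 - (7 + (-2 - 1*5)*(11/(-8))) = -406 - (7 + (-2 - 5)*(11*(-⅛))) = -406 - (7 - 7*(-11/8)) = -406 - (7 + 77/8) = -406 - 1*133/8 = -406 - 133/8 = -3381/8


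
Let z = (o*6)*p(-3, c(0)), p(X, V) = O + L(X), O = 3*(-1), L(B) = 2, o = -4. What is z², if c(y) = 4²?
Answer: 576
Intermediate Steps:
c(y) = 16
O = -3
p(X, V) = -1 (p(X, V) = -3 + 2 = -1)
z = 24 (z = -4*6*(-1) = -24*(-1) = 24)
z² = 24² = 576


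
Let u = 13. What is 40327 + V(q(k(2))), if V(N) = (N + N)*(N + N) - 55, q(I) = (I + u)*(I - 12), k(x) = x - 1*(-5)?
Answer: 80272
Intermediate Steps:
k(x) = 5 + x (k(x) = x + 5 = 5 + x)
q(I) = (-12 + I)*(13 + I) (q(I) = (I + 13)*(I - 12) = (13 + I)*(-12 + I) = (-12 + I)*(13 + I))
V(N) = -55 + 4*N² (V(N) = (2*N)*(2*N) - 55 = 4*N² - 55 = -55 + 4*N²)
40327 + V(q(k(2))) = 40327 + (-55 + 4*(-156 + (5 + 2) + (5 + 2)²)²) = 40327 + (-55 + 4*(-156 + 7 + 7²)²) = 40327 + (-55 + 4*(-156 + 7 + 49)²) = 40327 + (-55 + 4*(-100)²) = 40327 + (-55 + 4*10000) = 40327 + (-55 + 40000) = 40327 + 39945 = 80272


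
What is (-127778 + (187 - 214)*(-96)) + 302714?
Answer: 177528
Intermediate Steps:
(-127778 + (187 - 214)*(-96)) + 302714 = (-127778 - 27*(-96)) + 302714 = (-127778 + 2592) + 302714 = -125186 + 302714 = 177528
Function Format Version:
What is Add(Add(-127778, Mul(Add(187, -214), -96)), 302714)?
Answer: 177528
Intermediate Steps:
Add(Add(-127778, Mul(Add(187, -214), -96)), 302714) = Add(Add(-127778, Mul(-27, -96)), 302714) = Add(Add(-127778, 2592), 302714) = Add(-125186, 302714) = 177528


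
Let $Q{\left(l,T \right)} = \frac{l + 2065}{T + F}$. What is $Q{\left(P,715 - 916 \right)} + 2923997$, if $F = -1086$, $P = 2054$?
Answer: $\frac{1254393340}{429} \approx 2.924 \cdot 10^{6}$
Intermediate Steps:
$Q{\left(l,T \right)} = \frac{2065 + l}{-1086 + T}$ ($Q{\left(l,T \right)} = \frac{l + 2065}{T - 1086} = \frac{2065 + l}{-1086 + T}$)
$Q{\left(P,715 - 916 \right)} + 2923997 = \frac{2065 + 2054}{-1086 + \left(715 - 916\right)} + 2923997 = \frac{1}{-1086 - 201} \cdot 4119 + 2923997 = \frac{1}{-1287} \cdot 4119 + 2923997 = \left(- \frac{1}{1287}\right) 4119 + 2923997 = - \frac{1373}{429} + 2923997 = \frac{1254393340}{429}$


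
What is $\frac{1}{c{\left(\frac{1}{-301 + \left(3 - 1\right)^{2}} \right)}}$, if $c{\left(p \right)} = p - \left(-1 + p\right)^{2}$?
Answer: $- \frac{88209}{89101} \approx -0.98999$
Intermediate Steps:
$\frac{1}{c{\left(\frac{1}{-301 + \left(3 - 1\right)^{2}} \right)}} = \frac{1}{\frac{1}{-301 + \left(3 - 1\right)^{2}} - \left(-1 + \frac{1}{-301 + \left(3 - 1\right)^{2}}\right)^{2}} = \frac{1}{\frac{1}{-301 + 2^{2}} - \left(-1 + \frac{1}{-301 + 2^{2}}\right)^{2}} = \frac{1}{\frac{1}{-301 + 4} - \left(-1 + \frac{1}{-301 + 4}\right)^{2}} = \frac{1}{\frac{1}{-297} - \left(-1 + \frac{1}{-297}\right)^{2}} = \frac{1}{- \frac{1}{297} - \left(-1 - \frac{1}{297}\right)^{2}} = \frac{1}{- \frac{1}{297} - \left(- \frac{298}{297}\right)^{2}} = \frac{1}{- \frac{1}{297} - \frac{88804}{88209}} = \frac{1}{- \frac{89101}{88209}} = - \frac{88209}{89101}$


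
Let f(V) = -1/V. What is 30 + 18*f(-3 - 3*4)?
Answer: 156/5 ≈ 31.200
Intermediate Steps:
30 + 18*f(-3 - 3*4) = 30 + 18*(-1/(-3 - 3*4)) = 30 + 18*(-1/(-3 - 12)) = 30 + 18*(-1/(-15)) = 30 + 18*(-1*(-1/15)) = 30 + 18*(1/15) = 30 + 6/5 = 156/5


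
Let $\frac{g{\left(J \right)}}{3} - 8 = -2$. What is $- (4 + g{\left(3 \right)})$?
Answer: $-22$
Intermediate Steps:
$g{\left(J \right)} = 18$ ($g{\left(J \right)} = 24 + 3 \left(-2\right) = 24 - 6 = 18$)
$- (4 + g{\left(3 \right)}) = - (4 + 18) = \left(-1\right) 22 = -22$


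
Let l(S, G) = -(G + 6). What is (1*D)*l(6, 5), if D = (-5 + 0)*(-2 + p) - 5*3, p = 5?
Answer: 330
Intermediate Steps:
l(S, G) = -6 - G (l(S, G) = -(6 + G) = -6 - G)
D = -30 (D = (-5 + 0)*(-2 + 5) - 5*3 = -5*3 - 15 = -15 - 15 = -30)
(1*D)*l(6, 5) = (1*(-30))*(-6 - 1*5) = -30*(-6 - 5) = -30*(-11) = 330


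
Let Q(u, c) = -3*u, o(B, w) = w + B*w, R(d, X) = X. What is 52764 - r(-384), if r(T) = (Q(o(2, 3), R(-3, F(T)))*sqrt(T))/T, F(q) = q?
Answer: 52764 - 9*I*sqrt(6)/16 ≈ 52764.0 - 1.3778*I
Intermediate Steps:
r(T) = -27/sqrt(T) (r(T) = ((-9*(1 + 2))*sqrt(T))/T = ((-9*3)*sqrt(T))/T = ((-3*9)*sqrt(T))/T = (-27*sqrt(T))/T = -27/sqrt(T))
52764 - r(-384) = 52764 - (-27)/sqrt(-384) = 52764 - (-27)*(-I*sqrt(6)/48) = 52764 - 9*I*sqrt(6)/16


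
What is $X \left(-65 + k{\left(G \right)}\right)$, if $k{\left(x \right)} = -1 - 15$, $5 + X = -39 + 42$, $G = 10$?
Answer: $162$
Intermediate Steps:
$X = -2$ ($X = -5 + \left(-39 + 42\right) = -5 + 3 = -2$)
$k{\left(x \right)} = -16$ ($k{\left(x \right)} = -1 - 15 = -16$)
$X \left(-65 + k{\left(G \right)}\right) = - 2 \left(-65 - 16\right) = \left(-2\right) \left(-81\right) = 162$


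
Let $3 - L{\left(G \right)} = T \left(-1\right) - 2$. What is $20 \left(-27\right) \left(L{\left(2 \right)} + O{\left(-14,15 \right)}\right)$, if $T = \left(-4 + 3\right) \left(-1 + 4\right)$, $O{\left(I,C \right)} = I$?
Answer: $6480$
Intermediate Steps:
$T = -3$ ($T = \left(-1\right) 3 = -3$)
$L{\left(G \right)} = 2$ ($L{\left(G \right)} = 3 - \left(\left(-3\right) \left(-1\right) - 2\right) = 3 - \left(3 - 2\right) = 3 - 1 = 2$)
$20 \left(-27\right) \left(L{\left(2 \right)} + O{\left(-14,15 \right)}\right) = 20 \left(-27\right) \left(2 - 14\right) = \left(-540\right) \left(-12\right) = 6480$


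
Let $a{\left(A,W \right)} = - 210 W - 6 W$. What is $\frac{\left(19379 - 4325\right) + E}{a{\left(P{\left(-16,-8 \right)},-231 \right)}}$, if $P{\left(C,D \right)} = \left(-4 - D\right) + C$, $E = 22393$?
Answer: $\frac{37447}{49896} \approx 0.7505$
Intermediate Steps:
$P{\left(C,D \right)} = -4 + C - D$
$a{\left(A,W \right)} = - 216 W$
$\frac{\left(19379 - 4325\right) + E}{a{\left(P{\left(-16,-8 \right)},-231 \right)}} = \frac{\left(19379 - 4325\right) + 22393}{\left(-216\right) \left(-231\right)} = \frac{15054 + 22393}{49896} = 37447 \cdot \frac{1}{49896} = \frac{37447}{49896}$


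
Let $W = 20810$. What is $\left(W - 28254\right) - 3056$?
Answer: $-10500$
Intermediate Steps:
$\left(W - 28254\right) - 3056 = \left(20810 - 28254\right) - 3056 = -7444 - 3056 = -10500$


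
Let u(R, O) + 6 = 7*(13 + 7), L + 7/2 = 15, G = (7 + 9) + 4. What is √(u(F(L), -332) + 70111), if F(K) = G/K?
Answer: 3*√7805 ≈ 265.04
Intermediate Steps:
G = 20 (G = 16 + 4 = 20)
L = 23/2 (L = -7/2 + 15 = 23/2 ≈ 11.500)
F(K) = 20/K
u(R, O) = 134 (u(R, O) = -6 + 7*(13 + 7) = -6 + 7*20 = -6 + 140 = 134)
√(u(F(L), -332) + 70111) = √(134 + 70111) = √70245 = 3*√7805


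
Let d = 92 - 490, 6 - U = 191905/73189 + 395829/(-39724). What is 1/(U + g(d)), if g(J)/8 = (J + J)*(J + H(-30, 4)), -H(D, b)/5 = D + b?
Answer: 2907359836/4961808864007141 ≈ 5.8595e-7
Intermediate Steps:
H(D, b) = -5*D - 5*b (H(D, b) = -5*(D + b) = -5*D - 5*b)
U = 38791253477/2907359836 (U = 6 - (191905/73189 + 395829/(-39724)) = 6 - (191905*(1/73189) + 395829*(-1/39724)) = 6 - (191905/73189 - 395829/39724) = 6 - 1*(-21347094461/2907359836) = 6 + 21347094461/2907359836 = 38791253477/2907359836 ≈ 13.342)
d = -398
g(J) = 16*J*(130 + J) (g(J) = 8*((J + J)*(J + (-5*(-30) - 5*4))) = 8*((2*J)*(J + (150 - 20))) = 8*((2*J)*(J + 130)) = 8*((2*J)*(130 + J)) = 8*(2*J*(130 + J)) = 16*J*(130 + J))
1/(U + g(d)) = 1/(38791253477/2907359836 + 16*(-398)*(130 - 398)) = 1/(38791253477/2907359836 + 16*(-398)*(-268)) = 1/(38791253477/2907359836 + 1706624) = 1/(4961808864007141/2907359836) = 2907359836/4961808864007141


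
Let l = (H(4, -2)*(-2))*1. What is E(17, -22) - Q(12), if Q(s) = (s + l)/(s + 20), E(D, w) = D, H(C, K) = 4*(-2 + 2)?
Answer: 133/8 ≈ 16.625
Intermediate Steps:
H(C, K) = 0 (H(C, K) = 4*0 = 0)
l = 0 (l = (0*(-2))*1 = 0*1 = 0)
Q(s) = s/(20 + s) (Q(s) = (s + 0)/(s + 20) = s/(20 + s))
E(17, -22) - Q(12) = 17 - 12/(20 + 12) = 17 - 12/32 = 17 - 1*3/8 = 17 - 3/8 = 133/8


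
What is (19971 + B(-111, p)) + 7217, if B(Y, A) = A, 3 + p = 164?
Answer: 27349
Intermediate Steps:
p = 161 (p = -3 + 164 = 161)
(19971 + B(-111, p)) + 7217 = (19971 + 161) + 7217 = 20132 + 7217 = 27349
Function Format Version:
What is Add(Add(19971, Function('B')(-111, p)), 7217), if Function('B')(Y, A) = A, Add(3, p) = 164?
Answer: 27349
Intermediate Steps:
p = 161 (p = Add(-3, 164) = 161)
Add(Add(19971, Function('B')(-111, p)), 7217) = Add(Add(19971, 161), 7217) = Add(20132, 7217) = 27349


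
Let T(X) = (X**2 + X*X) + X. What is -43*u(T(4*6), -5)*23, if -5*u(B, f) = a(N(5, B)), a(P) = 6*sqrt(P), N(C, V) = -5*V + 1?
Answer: 5934*I*sqrt(5879)/5 ≈ 90998.0*I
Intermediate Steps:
T(X) = X + 2*X**2 (T(X) = (X**2 + X**2) + X = 2*X**2 + X = X + 2*X**2)
N(C, V) = 1 - 5*V
u(B, f) = -6*sqrt(1 - 5*B)/5
-43*u(T(4*6), -5)*23 = -(-258)*sqrt(1 - 5*4*6*(1 + 2*(4*6)))/5*23 = -(-258)*sqrt(1 - 120*(1 + 2*24))/5*23 = -(-258)*sqrt(1 - 120*(1 + 48))/5*23 = -(-258)*sqrt(1 - 120*49)/5*23 = -(-258)*sqrt(1 - 5*1176)/5*23 = -(-258)*sqrt(1 - 5880)/5*23 = -(-258)*sqrt(-5879)/5*23 = -(-258)*I*sqrt(5879)/5*23 = (258*I*sqrt(5879)/5)*23 = 5934*I*sqrt(5879)/5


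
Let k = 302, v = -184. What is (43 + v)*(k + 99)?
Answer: -56541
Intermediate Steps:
(43 + v)*(k + 99) = (43 - 184)*(302 + 99) = -141*401 = -56541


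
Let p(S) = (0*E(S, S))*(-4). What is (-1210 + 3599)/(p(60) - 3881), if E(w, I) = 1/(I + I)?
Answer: -2389/3881 ≈ -0.61556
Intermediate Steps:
E(w, I) = 1/(2*I)
p(S) = 0 (p(S) = (0*(1/(2*S)))*(-4) = 0*(-4) = 0)
(-1210 + 3599)/(p(60) - 3881) = (-1210 + 3599)/(0 - 3881) = 2389/(-3881) = 2389*(-1/3881) = -2389/3881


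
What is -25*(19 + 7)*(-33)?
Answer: 21450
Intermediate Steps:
-25*(19 + 7)*(-33) = -25*26*(-33) = -650*(-33) = 21450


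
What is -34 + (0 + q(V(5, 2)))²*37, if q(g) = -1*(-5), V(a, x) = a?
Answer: 891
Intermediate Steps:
q(g) = 5
-34 + (0 + q(V(5, 2)))²*37 = -34 + (0 + 5)²*37 = -34 + 5²*37 = -34 + 25*37 = -34 + 925 = 891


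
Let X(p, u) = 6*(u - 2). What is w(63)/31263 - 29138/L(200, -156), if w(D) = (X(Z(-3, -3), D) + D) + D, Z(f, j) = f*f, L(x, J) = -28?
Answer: 151825845/145894 ≈ 1040.7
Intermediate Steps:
Z(f, j) = f**2
X(p, u) = -12 + 6*u (X(p, u) = 6*(-2 + u) = -12 + 6*u)
w(D) = -12 + 8*D (w(D) = ((-12 + 6*D) + D) + D = (-12 + 7*D) + D = -12 + 8*D)
w(63)/31263 - 29138/L(200, -156) = (-12 + 8*63)/31263 - 29138/(-28) = (-12 + 504)*(1/31263) - 29138*(-1/28) = 492*(1/31263) + 14569/14 = 164/10421 + 14569/14 = 151825845/145894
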